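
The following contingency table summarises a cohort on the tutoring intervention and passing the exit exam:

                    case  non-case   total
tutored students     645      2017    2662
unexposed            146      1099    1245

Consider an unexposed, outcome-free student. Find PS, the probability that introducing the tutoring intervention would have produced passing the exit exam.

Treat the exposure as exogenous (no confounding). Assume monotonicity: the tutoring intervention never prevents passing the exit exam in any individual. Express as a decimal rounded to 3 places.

p₁ = P(outcome | exposed) = 645/2662 = 0.2423
p₀ = P(outcome | unexposed) = 146/1245 = 0.11727
Under exogeneity and monotonicity, PS = (p₁ − p₀)/(1 − p₀).
PS = (0.2423 − 0.11727) / 0.88273 ≈ 0.1416

PS ≈ 0.142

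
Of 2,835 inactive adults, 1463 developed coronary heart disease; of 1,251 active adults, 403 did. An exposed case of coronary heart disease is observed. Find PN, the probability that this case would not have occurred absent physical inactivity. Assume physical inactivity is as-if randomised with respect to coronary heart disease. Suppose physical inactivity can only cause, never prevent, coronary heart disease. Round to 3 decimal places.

p₁ = P(outcome | exposed) = 1463/2835 = 0.51605
p₀ = P(outcome | unexposed) = 403/1251 = 0.32214
Under exogeneity and monotonicity, PN = (p₁ − p₀) / p₁.
PN = (0.51605 − 0.32214) / 0.51605 = 0.19391 / 0.51605 ≈ 0.3758

PN ≈ 0.376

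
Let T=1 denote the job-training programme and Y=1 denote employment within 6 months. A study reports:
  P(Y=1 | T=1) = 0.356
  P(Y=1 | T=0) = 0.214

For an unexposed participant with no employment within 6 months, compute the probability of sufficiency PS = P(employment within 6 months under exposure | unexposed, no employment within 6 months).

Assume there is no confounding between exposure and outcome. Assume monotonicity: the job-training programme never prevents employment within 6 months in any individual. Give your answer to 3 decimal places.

PS ≈ 0.181

Let p₁ = 0.356, p₀ = 0.214.
Under exogeneity and monotonicity, PS = (p₁ − p₀) / (1 − p₀).
PS = (0.356 − 0.214) / (1 − 0.214) = 0.142 / 0.786 ≈ 0.1807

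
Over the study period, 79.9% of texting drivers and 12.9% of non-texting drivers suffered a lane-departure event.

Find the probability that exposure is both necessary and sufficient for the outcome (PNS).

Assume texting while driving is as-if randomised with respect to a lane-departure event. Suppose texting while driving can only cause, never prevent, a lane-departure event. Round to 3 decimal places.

p₁ = 0.799, p₀ = 0.129.
Under exogeneity and monotonicity, PNS = p₁ − p₀.
PNS = 0.799 − 0.129 = 0.67

PNS ≈ 0.670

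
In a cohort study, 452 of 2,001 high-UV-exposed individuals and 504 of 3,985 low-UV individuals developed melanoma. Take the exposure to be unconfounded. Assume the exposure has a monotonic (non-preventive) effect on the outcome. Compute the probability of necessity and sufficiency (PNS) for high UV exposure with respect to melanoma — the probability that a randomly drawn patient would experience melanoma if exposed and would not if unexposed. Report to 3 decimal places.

p₁ = P(outcome | exposed) = 452/2001 = 0.22589
p₀ = P(outcome | unexposed) = 504/3985 = 0.12647
Under exogeneity and monotonicity, PNS = p₁ − p₀.
PNS = 0.22589 − 0.12647 = 0.099413

PNS ≈ 0.099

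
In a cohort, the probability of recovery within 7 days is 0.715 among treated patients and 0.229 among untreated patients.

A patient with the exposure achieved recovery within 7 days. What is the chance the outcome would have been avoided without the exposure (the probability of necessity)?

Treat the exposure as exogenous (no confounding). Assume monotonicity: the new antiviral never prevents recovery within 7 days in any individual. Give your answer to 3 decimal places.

Let p₁ = 0.715, p₀ = 0.229.
Under exogeneity and monotonicity, PN = (p₁ − p₀) / p₁.
PN = (0.715 − 0.229) / 0.715 = 0.486 / 0.715 ≈ 0.6797

PN ≈ 0.680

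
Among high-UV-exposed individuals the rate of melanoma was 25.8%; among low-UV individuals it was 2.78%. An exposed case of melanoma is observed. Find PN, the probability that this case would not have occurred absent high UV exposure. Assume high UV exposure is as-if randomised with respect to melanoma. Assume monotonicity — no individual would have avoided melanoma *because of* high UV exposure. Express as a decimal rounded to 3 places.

PN ≈ 0.892

p₁ = 0.258, p₀ = 0.0278.
Under exogeneity and monotonicity, PN = (p₁ − p₀) / p₁.
PN = (0.258 − 0.0278) / 0.258 = 0.2302 / 0.258 ≈ 0.8922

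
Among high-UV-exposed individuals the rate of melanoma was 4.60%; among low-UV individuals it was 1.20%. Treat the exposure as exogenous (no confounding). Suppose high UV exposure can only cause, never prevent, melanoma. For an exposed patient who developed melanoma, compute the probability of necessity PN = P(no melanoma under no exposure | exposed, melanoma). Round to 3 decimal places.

p₁ = 0.046, p₀ = 0.012.
Under exogeneity and monotonicity, PN = (p₁ − p₀) / p₁.
PN = (0.046 − 0.012) / 0.046 = 0.034 / 0.046 ≈ 0.7391

PN ≈ 0.739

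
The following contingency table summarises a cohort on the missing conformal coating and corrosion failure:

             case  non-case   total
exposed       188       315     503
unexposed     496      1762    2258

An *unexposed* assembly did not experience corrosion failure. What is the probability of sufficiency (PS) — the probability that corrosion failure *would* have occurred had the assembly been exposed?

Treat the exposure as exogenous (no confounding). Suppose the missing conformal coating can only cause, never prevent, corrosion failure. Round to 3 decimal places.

PS ≈ 0.197

p₁ = P(outcome | exposed) = 188/503 = 0.37376
p₀ = P(outcome | unexposed) = 496/2258 = 0.21966
Under exogeneity and monotonicity, PS = (p₁ − p₀)/(1 − p₀).
PS = (0.37376 − 0.21966) / 0.78034 ≈ 0.1975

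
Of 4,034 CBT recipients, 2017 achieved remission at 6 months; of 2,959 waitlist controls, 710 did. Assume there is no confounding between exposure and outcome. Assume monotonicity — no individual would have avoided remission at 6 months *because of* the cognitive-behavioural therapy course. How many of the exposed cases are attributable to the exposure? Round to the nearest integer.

p₁ = P(outcome | exposed) = 2017/4034 = 0.5
p₀ = P(outcome | unexposed) = 710/2959 = 0.23995
PN = (p₁ − p₀)/p₁ = (0.5 − 0.23995) / 0.5 ≈ 0.52011.
Attributable cases ≈ PN × (exposed cases) = 0.52011 × 2017 ≈ 1049.06.

about 1049 cases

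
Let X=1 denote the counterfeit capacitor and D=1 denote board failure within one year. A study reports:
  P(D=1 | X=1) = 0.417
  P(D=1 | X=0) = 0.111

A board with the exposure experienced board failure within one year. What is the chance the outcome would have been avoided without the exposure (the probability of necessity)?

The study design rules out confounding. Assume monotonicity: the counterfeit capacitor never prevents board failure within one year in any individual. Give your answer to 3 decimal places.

PN ≈ 0.734

Let p₁ = 0.417, p₀ = 0.111.
Under exogeneity and monotonicity, PN = (p₁ − p₀) / p₁.
PN = (0.417 − 0.111) / 0.417 = 0.306 / 0.417 ≈ 0.7338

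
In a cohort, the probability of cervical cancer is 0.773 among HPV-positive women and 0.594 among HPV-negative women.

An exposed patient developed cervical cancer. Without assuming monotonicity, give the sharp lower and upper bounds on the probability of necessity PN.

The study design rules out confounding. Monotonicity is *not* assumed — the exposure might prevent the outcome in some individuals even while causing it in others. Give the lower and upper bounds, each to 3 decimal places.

Let p₁ = 0.773, p₀ = 0.594.
Under exogeneity alone the bounds on PN are max{0,(p₁−p₀)/p₁} ≤ PN ≤ min{1,(1−p₀)/p₁}.
  lower = (p₁ − p₀)/p₁ = 0.179 / 0.773 ≈ 0.2316
  upper = min{1, (1 − p₀)/p₁} = 0.406 / 0.773 ≈ 0.5252

0.232 ≤ PN ≤ 0.525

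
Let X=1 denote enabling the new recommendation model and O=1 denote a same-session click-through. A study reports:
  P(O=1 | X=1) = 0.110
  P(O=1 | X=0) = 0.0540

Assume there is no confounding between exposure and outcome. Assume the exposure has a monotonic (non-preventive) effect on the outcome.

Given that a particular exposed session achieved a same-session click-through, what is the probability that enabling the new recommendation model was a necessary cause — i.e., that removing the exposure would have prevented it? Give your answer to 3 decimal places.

Let p₁ = 0.11, p₀ = 0.054.
Under exogeneity and monotonicity, PN = (p₁ − p₀) / p₁.
PN = (0.11 − 0.054) / 0.11 = 0.056 / 0.11 ≈ 0.5091

PN ≈ 0.509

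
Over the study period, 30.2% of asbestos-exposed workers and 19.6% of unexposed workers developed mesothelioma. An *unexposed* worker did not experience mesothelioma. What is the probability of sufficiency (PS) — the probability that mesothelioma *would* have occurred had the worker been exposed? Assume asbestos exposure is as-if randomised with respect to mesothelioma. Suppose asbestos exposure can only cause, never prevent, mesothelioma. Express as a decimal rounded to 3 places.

p₁ = 0.302, p₀ = 0.196.
Under exogeneity and monotonicity, PS = (p₁ − p₀) / (1 − p₀).
PS = (0.302 − 0.196) / (1 − 0.196) = 0.106 / 0.804 ≈ 0.1318

PS ≈ 0.132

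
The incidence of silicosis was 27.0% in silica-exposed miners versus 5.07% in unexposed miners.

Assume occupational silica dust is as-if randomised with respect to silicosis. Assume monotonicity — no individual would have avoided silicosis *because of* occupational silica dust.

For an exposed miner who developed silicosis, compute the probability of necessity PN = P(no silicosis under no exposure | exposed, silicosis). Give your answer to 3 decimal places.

p₁ = 0.27, p₀ = 0.0507.
Under exogeneity and monotonicity, PN = (p₁ − p₀) / p₁.
PN = (0.27 − 0.0507) / 0.27 = 0.2193 / 0.27 ≈ 0.8122

PN ≈ 0.812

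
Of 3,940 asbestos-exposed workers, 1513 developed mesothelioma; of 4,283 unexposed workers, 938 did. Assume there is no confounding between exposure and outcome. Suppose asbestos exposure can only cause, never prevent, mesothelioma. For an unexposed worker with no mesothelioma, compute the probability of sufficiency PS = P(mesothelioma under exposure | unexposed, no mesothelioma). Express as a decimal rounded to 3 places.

p₁ = P(outcome | exposed) = 1513/3940 = 0.38401
p₀ = P(outcome | unexposed) = 938/4283 = 0.21901
Under exogeneity and monotonicity, PS = (p₁ − p₀) / (1 − p₀).
PS = (0.38401 − 0.21901) / (1 − 0.21901) = 0.165 / 0.78099 ≈ 0.2113

PS ≈ 0.211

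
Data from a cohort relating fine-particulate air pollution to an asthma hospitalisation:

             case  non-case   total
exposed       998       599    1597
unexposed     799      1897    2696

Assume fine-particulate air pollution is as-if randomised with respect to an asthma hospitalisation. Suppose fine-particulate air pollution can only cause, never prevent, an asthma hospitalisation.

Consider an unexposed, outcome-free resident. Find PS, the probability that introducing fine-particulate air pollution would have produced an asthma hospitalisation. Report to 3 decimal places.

p₁ = P(outcome | exposed) = 998/1597 = 0.62492
p₀ = P(outcome | unexposed) = 799/2696 = 0.29636
Under exogeneity and monotonicity, PS = (p₁ − p₀) / (1 − p₀).
PS = (0.62492 − 0.29636) / (1 − 0.29636) = 0.32856 / 0.70364 ≈ 0.4669

PS ≈ 0.467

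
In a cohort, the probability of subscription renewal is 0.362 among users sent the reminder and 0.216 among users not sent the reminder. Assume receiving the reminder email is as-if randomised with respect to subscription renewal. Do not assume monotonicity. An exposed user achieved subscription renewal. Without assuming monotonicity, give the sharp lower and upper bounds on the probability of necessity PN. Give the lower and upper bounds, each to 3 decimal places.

0.403 ≤ PN ≤ 1.000

Let p₁ = 0.362, p₀ = 0.216.
Under exogeneity alone the bounds on PN are max{0,(p₁−p₀)/p₁} ≤ PN ≤ min{1,(1−p₀)/p₁}.
  lower = (p₁ − p₀)/p₁ = 0.146 / 0.362 ≈ 0.4033
  upper = min{1, (1 − p₀)/p₁} = 0.784 / 0.362 ≈ 2.1657 → capped at 1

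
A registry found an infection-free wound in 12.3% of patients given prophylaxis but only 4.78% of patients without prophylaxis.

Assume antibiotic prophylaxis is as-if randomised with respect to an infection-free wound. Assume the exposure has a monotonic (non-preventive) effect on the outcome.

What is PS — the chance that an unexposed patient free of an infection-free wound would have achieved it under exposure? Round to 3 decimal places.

PS ≈ 0.079

p₁ = 0.123, p₀ = 0.0478.
Under exogeneity and monotonicity, PS = (p₁ − p₀) / (1 − p₀).
PS = (0.123 − 0.0478) / (1 − 0.0478) = 0.0752 / 0.9522 ≈ 0.0790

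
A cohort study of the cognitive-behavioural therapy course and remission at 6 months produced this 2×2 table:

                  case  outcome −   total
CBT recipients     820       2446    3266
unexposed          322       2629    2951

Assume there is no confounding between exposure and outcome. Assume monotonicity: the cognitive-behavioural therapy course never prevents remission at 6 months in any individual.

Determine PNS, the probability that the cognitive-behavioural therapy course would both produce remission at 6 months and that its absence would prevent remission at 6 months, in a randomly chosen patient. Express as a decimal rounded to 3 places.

p₁ = P(outcome | exposed) = 820/3266 = 0.25107
p₀ = P(outcome | unexposed) = 322/2951 = 0.10912
Under exogeneity and monotonicity, PNS = p₁ − p₀.
PNS = 0.25107 − 0.10912 = 0.14196

PNS ≈ 0.142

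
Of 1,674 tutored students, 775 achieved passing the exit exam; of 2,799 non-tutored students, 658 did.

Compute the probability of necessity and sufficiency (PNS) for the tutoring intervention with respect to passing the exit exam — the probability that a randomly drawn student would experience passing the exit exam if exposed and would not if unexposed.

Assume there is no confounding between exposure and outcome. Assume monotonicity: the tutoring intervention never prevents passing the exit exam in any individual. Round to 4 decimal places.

p₁ = P(outcome | exposed) = 775/1674 = 0.46296
p₀ = P(outcome | unexposed) = 658/2799 = 0.23508
Under exogeneity and monotonicity, PNS = p₁ − p₀.
PNS = 0.46296 − 0.23508 = 0.22788

PNS ≈ 0.2279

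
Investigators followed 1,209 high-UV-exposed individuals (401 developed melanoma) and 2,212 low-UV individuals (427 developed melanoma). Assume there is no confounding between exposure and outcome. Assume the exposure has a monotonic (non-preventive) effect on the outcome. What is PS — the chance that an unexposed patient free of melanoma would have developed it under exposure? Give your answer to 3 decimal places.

PS ≈ 0.172

p₁ = P(outcome | exposed) = 401/1209 = 0.33168
p₀ = P(outcome | unexposed) = 427/2212 = 0.19304
Under exogeneity and monotonicity, PS = (p₁ − p₀) / (1 − p₀).
PS = (0.33168 − 0.19304) / (1 − 0.19304) = 0.13864 / 0.80696 ≈ 0.1718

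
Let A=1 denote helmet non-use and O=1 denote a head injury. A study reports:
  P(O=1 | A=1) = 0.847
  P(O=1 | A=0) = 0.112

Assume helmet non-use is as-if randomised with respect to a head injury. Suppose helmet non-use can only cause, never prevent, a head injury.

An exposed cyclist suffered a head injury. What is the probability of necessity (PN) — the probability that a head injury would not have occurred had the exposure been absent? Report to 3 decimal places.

PN ≈ 0.868

Let p₁ = 0.847, p₀ = 0.112.
Under exogeneity and monotonicity, PN = (p₁ − p₀) / p₁.
PN = (0.847 − 0.112) / 0.847 = 0.735 / 0.847 ≈ 0.8678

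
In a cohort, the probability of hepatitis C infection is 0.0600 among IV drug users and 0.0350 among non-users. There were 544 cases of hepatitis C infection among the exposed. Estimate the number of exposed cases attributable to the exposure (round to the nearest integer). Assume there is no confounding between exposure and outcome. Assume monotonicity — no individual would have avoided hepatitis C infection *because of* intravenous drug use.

Let p₁ = 0.06, p₀ = 0.035.
PN = (p₁ − p₀)/p₁ = (0.06 − 0.035) / 0.06 ≈ 0.41667.
Attributable cases ≈ PN × (exposed cases) = 0.41667 × 544 ≈ 226.67.

about 227 cases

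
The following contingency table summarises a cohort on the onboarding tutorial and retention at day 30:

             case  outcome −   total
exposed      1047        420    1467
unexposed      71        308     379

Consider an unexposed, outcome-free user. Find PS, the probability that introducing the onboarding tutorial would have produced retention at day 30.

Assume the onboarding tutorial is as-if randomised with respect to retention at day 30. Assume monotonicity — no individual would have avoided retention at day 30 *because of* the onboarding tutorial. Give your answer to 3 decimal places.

PS ≈ 0.648

p₁ = P(outcome | exposed) = 1047/1467 = 0.7137
p₀ = P(outcome | unexposed) = 71/379 = 0.18734
Under exogeneity and monotonicity, PS = (p₁ − p₀) / (1 − p₀).
PS = (0.7137 − 0.18734) / (1 − 0.18734) = 0.52637 / 0.81266 ≈ 0.6477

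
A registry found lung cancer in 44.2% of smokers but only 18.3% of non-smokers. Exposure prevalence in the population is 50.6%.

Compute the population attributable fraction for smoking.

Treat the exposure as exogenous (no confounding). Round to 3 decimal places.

p₁ = 0.442, p₀ = 0.183.
Overall risk P(Y=1) = π·p₁ + (1−π)·p₀ = 0.506×0.442 + 0.494×0.183 = 0.31405.
Under exogeneity, PAF = [P(Y=1) − p₀] / P(Y=1).
PAF = (0.31405 − 0.183) / 0.31405 ≈ 0.4173

PAF ≈ 0.417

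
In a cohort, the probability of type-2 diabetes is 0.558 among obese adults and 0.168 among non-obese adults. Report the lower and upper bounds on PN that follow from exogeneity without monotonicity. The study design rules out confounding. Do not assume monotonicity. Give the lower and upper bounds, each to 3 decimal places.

0.699 ≤ PN ≤ 1.000

Let p₁ = 0.558, p₀ = 0.168.
Under exogeneity alone the bounds on PN are max{0,(p₁−p₀)/p₁} ≤ PN ≤ min{1,(1−p₀)/p₁}.
  lower = (p₁ − p₀)/p₁ = 0.39 / 0.558 ≈ 0.6989
  upper = min{1, (1 − p₀)/p₁} = 0.832 / 0.558 ≈ 1.4910 → capped at 1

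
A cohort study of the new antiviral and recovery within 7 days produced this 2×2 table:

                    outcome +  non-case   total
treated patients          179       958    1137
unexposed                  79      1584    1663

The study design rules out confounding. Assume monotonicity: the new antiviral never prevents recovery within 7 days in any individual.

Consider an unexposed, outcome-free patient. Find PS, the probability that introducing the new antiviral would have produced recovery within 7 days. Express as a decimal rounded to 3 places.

PS ≈ 0.115

p₁ = P(outcome | exposed) = 179/1137 = 0.15743
p₀ = P(outcome | unexposed) = 79/1663 = 0.047505
Under exogeneity and monotonicity, PS = (p₁ − p₀) / (1 − p₀).
PS = (0.15743 − 0.047505) / (1 − 0.047505) = 0.10993 / 0.9525 ≈ 0.1154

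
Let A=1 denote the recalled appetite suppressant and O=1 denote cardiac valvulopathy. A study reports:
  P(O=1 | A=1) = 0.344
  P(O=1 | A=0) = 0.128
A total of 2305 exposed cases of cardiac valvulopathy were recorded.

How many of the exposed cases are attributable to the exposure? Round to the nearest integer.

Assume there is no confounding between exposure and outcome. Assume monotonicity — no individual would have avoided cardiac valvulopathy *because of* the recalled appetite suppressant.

Let p₁ = 0.344, p₀ = 0.128.
PN = (p₁ − p₀)/p₁ = (0.344 − 0.128) / 0.344 ≈ 0.62791.
Attributable cases ≈ PN × (exposed cases) = 0.62791 × 2305 ≈ 1447.33.

about 1447 cases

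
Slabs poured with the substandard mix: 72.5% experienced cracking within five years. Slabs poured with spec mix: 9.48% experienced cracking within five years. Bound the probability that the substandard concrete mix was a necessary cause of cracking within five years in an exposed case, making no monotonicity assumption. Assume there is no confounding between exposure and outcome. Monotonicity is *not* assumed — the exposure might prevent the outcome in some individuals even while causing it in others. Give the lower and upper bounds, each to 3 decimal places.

0.869 ≤ PN ≤ 1.000

p₁ = 0.725, p₀ = 0.0948.
Under exogeneity alone the bounds on PN are max{0,(p₁−p₀)/p₁} ≤ PN ≤ min{1,(1−p₀)/p₁}.
  lower = (p₁ − p₀)/p₁ = 0.6302 / 0.725 ≈ 0.8692
  upper = min{1, (1 − p₀)/p₁} = 0.9052 / 0.725 ≈ 1.2486 → capped at 1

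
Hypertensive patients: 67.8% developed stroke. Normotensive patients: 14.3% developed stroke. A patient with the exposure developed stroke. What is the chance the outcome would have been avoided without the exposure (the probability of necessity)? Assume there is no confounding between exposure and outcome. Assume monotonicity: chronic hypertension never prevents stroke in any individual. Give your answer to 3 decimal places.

p₁ = 0.678, p₀ = 0.143.
Under exogeneity and monotonicity, PN = (p₁ − p₀) / p₁.
PN = (0.678 − 0.143) / 0.678 = 0.535 / 0.678 ≈ 0.7891

PN ≈ 0.789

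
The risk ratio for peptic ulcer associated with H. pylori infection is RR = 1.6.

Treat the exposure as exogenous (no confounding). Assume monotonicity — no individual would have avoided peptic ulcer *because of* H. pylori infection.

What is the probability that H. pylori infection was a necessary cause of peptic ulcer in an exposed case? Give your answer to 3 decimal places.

Under exogeneity and monotonicity, PN = (RR − 1) / RR = 1 − 1/RR.
PN = (1.6 − 1) / 1.6 = 0.6 / 1.6 ≈ 0.3750

PN ≈ 0.375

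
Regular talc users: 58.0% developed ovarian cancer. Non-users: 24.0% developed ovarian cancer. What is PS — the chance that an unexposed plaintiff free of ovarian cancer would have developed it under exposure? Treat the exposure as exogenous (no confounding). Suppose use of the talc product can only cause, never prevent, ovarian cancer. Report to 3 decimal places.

PS ≈ 0.447

p₁ = 0.58, p₀ = 0.24.
Under exogeneity and monotonicity, PS = (p₁ − p₀) / (1 − p₀).
PS = (0.58 − 0.24) / (1 − 0.24) = 0.34 / 0.76 ≈ 0.4474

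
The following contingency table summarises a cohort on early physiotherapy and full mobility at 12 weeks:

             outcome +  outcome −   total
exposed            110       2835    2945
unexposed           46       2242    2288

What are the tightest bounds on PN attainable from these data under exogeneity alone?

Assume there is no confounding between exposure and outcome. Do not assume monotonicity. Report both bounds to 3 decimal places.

p₁ = P(outcome | exposed) = 110/2945 = 0.037351
p₀ = P(outcome | unexposed) = 46/2288 = 0.020105
Under exogeneity alone the bounds on PN are max{0,(p₁−p₀)/p₁} ≤ PN ≤ min{1,(1−p₀)/p₁}.
  lower = (p₁ − p₀)/p₁ = 0.017247 / 0.037351 ≈ 0.4617
  upper = min{1, (1 − p₀)/p₁} = 0.9799 / 0.037351 ≈ 26.2345 → capped at 1

0.462 ≤ PN ≤ 1.000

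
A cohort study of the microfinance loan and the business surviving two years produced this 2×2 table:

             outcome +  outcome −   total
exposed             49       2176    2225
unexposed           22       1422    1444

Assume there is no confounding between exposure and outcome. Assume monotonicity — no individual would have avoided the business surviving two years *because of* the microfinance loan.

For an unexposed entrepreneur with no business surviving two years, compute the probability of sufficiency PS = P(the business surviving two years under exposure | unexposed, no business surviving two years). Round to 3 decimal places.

PS ≈ 0.007

p₁ = P(outcome | exposed) = 49/2225 = 0.022022
p₀ = P(outcome | unexposed) = 22/1444 = 0.015235
Under exogeneity and monotonicity, PS = (p₁ − p₀) / (1 − p₀).
PS = (0.022022 − 0.015235) / (1 − 0.015235) = 0.006787 / 0.98476 ≈ 0.0069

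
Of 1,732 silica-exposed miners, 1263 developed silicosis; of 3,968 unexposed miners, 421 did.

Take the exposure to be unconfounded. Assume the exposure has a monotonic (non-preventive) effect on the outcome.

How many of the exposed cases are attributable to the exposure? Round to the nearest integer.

about 1079 cases

p₁ = P(outcome | exposed) = 1263/1732 = 0.72921
p₀ = P(outcome | unexposed) = 421/3968 = 0.1061
PN = (p₁ − p₀)/p₁ = (0.72921 − 0.1061) / 0.72921 ≈ 0.85450.
Attributable cases ≈ PN × (exposed cases) = 0.85450 × 1263 ≈ 1079.24.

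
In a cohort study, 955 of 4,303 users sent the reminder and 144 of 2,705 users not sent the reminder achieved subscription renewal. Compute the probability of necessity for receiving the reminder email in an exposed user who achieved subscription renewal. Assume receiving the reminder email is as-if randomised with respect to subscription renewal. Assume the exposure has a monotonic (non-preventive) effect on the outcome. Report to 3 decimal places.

p₁ = P(outcome | exposed) = 955/4303 = 0.22194
p₀ = P(outcome | unexposed) = 144/2705 = 0.053235
Under exogeneity and monotonicity, PN = (p₁ − p₀) / p₁.
PN = (0.22194 − 0.053235) / 0.22194 = 0.1687 / 0.22194 ≈ 0.7601

PN ≈ 0.760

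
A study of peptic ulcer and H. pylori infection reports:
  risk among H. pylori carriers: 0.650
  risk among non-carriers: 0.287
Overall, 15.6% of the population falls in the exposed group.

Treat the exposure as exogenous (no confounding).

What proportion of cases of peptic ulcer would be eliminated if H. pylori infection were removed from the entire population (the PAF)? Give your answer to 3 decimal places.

PAF ≈ 0.165

Let p₁ = 0.65, p₀ = 0.287.
Overall risk P(Y=1) = π·p₁ + (1−π)·p₀ = 0.156×0.65 + 0.844×0.287 = 0.34363.
Under exogeneity, PAF = [P(Y=1) − p₀] / P(Y=1).
PAF = (0.34363 − 0.287) / 0.34363 ≈ 0.1648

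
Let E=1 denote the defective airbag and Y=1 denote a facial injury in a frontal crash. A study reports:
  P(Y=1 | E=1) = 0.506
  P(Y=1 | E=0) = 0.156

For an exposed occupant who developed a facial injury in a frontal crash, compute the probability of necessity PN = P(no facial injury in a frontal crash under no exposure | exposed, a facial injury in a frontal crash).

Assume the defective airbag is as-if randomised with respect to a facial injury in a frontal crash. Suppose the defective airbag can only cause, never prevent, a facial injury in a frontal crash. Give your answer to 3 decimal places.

Let p₁ = 0.506, p₀ = 0.156.
Under exogeneity and monotonicity, PN = (p₁ − p₀) / p₁.
PN = (0.506 − 0.156) / 0.506 = 0.35 / 0.506 ≈ 0.6917

PN ≈ 0.692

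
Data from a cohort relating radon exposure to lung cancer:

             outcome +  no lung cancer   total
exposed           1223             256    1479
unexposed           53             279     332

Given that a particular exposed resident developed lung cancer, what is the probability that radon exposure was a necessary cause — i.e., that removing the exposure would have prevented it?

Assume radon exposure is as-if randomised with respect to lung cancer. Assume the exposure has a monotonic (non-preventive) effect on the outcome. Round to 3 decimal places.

p₁ = P(outcome | exposed) = 1223/1479 = 0.82691
p₀ = P(outcome | unexposed) = 53/332 = 0.15964
Under exogeneity and monotonicity, PN = (p₁ − p₀)/p₁.
PN = (0.82691 − 0.15964) / 0.82691 ≈ 0.8069

PN ≈ 0.807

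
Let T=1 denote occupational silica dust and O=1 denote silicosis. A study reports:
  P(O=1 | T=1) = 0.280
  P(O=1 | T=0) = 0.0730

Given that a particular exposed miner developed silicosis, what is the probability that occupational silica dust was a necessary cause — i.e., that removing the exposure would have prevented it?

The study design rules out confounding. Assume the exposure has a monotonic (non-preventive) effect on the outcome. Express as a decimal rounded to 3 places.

PN ≈ 0.739

Let p₁ = 0.28, p₀ = 0.073.
Under exogeneity and monotonicity, PN = (p₁ − p₀) / p₁.
PN = (0.28 − 0.073) / 0.28 = 0.207 / 0.28 ≈ 0.7393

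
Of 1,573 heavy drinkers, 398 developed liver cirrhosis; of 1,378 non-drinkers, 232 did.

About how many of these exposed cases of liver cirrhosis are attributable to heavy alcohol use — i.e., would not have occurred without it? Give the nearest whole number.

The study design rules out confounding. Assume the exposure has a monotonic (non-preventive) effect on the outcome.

about 133 cases

p₁ = P(outcome | exposed) = 398/1573 = 0.25302
p₀ = P(outcome | unexposed) = 232/1378 = 0.16836
PN = (p₁ − p₀)/p₁ = (0.25302 − 0.16836) / 0.25302 ≈ 0.33460.
Attributable cases ≈ PN × (exposed cases) = 0.33460 × 398 ≈ 133.17.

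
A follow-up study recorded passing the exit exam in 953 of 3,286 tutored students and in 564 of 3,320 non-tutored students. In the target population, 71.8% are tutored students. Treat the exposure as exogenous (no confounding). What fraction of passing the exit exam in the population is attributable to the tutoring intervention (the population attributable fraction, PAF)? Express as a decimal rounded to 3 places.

p₁ = P(outcome | exposed) = 953/3286 = 0.29002
p₀ = P(outcome | unexposed) = 564/3320 = 0.16988
Overall risk P(Y=1) = π·p₁ + (1−π)·p₀ = 0.718×0.29002 + 0.282×0.16988 = 0.25614.
Under exogeneity, PAF = [P(Y=1) − p₀] / P(Y=1).
PAF = (0.25614 − 0.16988) / 0.25614 ≈ 0.3368

PAF ≈ 0.337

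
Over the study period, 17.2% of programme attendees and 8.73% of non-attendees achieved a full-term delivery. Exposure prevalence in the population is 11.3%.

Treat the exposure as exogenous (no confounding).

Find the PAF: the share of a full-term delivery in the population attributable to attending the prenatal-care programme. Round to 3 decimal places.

PAF ≈ 0.099

p₁ = 0.172, p₀ = 0.0873.
Overall risk P(Y=1) = π·p₁ + (1−π)·p₀ = 0.113×0.172 + 0.887×0.0873 = 0.096871.
Under exogeneity, PAF = [P(Y=1) − p₀] / P(Y=1).
PAF = (0.096871 − 0.0873) / 0.096871 ≈ 0.0988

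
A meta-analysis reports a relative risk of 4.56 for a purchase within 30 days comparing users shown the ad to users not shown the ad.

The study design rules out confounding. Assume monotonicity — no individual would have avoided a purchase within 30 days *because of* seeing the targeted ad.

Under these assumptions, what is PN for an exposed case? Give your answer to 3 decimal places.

PN ≈ 0.781

Under exogeneity and monotonicity, PN = (RR − 1) / RR = 1 − 1/RR.
PN = (4.56 − 1) / 4.56 = 3.56 / 4.56 ≈ 0.7807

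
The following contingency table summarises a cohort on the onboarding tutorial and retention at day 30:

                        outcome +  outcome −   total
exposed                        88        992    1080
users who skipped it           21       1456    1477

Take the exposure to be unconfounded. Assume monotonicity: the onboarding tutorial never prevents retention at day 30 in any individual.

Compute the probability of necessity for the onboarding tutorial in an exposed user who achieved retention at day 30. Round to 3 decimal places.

p₁ = P(outcome | exposed) = 88/1080 = 0.081481
p₀ = P(outcome | unexposed) = 21/1477 = 0.014218
Under exogeneity and monotonicity, PN = (p₁ − p₀) / p₁.
PN = (0.081481 − 0.014218) / 0.081481 = 0.067263 / 0.081481 ≈ 0.8255

PN ≈ 0.826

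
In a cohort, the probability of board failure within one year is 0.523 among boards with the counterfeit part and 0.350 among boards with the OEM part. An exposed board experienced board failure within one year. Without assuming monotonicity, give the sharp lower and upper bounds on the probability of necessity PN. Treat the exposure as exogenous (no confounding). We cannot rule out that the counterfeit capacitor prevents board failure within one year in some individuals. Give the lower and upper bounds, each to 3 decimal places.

Let p₁ = 0.523, p₀ = 0.35.
Under exogeneity alone the bounds on PN are max{0,(p₁−p₀)/p₁} ≤ PN ≤ min{1,(1−p₀)/p₁}.
  lower = (p₁ − p₀)/p₁ = 0.173 / 0.523 ≈ 0.3308
  upper = min{1, (1 − p₀)/p₁} = 0.65 / 0.523 ≈ 1.2428 → capped at 1

0.331 ≤ PN ≤ 1.000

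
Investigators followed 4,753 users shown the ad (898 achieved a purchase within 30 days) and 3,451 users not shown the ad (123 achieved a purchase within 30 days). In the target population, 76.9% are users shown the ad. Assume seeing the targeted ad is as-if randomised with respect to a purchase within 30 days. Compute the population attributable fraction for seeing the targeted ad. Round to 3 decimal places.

PAF ≈ 0.768

p₁ = P(outcome | exposed) = 898/4753 = 0.18893
p₀ = P(outcome | unexposed) = 123/3451 = 0.035642
Overall risk P(Y=1) = π·p₁ + (1−π)·p₀ = 0.769×0.18893 + 0.231×0.035642 = 0.15352.
Under exogeneity, PAF = [P(Y=1) − p₀] / P(Y=1).
PAF = (0.15352 − 0.035642) / 0.15352 ≈ 0.7678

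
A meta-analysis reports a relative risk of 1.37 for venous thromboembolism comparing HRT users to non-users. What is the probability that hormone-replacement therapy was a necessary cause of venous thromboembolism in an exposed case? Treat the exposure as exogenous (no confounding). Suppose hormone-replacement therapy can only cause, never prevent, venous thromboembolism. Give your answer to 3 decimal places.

PN ≈ 0.270

Under exogeneity and monotonicity, PN = (RR − 1) / RR = 1 − 1/RR.
PN = (1.37 − 1) / 1.37 = 0.37 / 1.37 ≈ 0.2701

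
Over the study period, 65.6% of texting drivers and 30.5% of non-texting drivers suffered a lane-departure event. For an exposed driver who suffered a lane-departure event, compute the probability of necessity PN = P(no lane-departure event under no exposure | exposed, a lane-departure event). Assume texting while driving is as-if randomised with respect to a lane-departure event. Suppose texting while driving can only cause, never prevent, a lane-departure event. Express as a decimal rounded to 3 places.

p₁ = 0.656, p₀ = 0.305.
Under exogeneity and monotonicity, PN = (p₁ − p₀) / p₁.
PN = (0.656 − 0.305) / 0.656 = 0.351 / 0.656 ≈ 0.5351

PN ≈ 0.535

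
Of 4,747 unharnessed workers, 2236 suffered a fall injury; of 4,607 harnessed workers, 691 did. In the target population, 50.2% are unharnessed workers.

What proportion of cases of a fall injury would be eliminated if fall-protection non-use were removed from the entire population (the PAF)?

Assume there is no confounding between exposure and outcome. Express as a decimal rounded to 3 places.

PAF ≈ 0.518

p₁ = P(outcome | exposed) = 2236/4747 = 0.47103
p₀ = P(outcome | unexposed) = 691/4607 = 0.14999
Overall risk P(Y=1) = π·p₁ + (1−π)·p₀ = 0.502×0.47103 + 0.498×0.14999 = 0.31115.
Under exogeneity, PAF = [P(Y=1) − p₀] / P(Y=1).
PAF = (0.31115 − 0.14999) / 0.31115 ≈ 0.5180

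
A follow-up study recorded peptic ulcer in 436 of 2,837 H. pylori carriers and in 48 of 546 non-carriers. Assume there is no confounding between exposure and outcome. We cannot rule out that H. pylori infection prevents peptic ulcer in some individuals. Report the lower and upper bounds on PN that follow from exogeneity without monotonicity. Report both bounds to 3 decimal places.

0.428 ≤ PN ≤ 1.000

p₁ = P(outcome | exposed) = 436/2837 = 0.15368
p₀ = P(outcome | unexposed) = 48/546 = 0.087912
Under exogeneity alone the bounds on PN are max{0,(p₁−p₀)/p₁} ≤ PN ≤ min{1,(1−p₀)/p₁}.
  lower = (p₁ − p₀)/p₁ = 0.065771 / 0.15368 ≈ 0.4280
  upper = min{1, (1 − p₀)/p₁} = 0.91209 / 0.15368 ≈ 5.9348 → capped at 1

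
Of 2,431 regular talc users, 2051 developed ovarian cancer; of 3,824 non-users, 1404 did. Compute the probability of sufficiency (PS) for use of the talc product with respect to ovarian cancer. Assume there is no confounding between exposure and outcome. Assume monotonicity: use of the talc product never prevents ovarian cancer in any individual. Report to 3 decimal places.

p₁ = P(outcome | exposed) = 2051/2431 = 0.84369
p₀ = P(outcome | unexposed) = 1404/3824 = 0.36715
Under exogeneity and monotonicity, PS = (p₁ − p₀) / (1 − p₀).
PS = (0.84369 − 0.36715) / (1 − 0.36715) = 0.47653 / 0.63285 ≈ 0.7530

PS ≈ 0.753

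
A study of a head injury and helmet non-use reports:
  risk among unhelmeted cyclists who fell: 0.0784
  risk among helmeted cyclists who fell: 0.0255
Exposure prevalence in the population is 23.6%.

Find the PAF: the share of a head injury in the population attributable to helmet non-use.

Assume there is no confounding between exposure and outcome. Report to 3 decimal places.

Let p₁ = 0.0784, p₀ = 0.0255.
Overall risk P(Y=1) = π·p₁ + (1−π)·p₀ = 0.236×0.0784 + 0.764×0.0255 = 0.037984.
Under exogeneity, PAF = [P(Y=1) − p₀] / P(Y=1).
PAF = (0.037984 − 0.0255) / 0.037984 ≈ 0.3287

PAF ≈ 0.329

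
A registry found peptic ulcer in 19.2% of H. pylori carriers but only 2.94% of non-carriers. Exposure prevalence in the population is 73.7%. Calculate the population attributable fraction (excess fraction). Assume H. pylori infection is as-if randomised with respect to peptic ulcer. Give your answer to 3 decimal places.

PAF ≈ 0.803

p₁ = 0.192, p₀ = 0.0294.
Overall risk P(Y=1) = π·p₁ + (1−π)·p₀ = 0.737×0.192 + 0.263×0.0294 = 0.14924.
Under exogeneity, PAF = [P(Y=1) − p₀] / P(Y=1).
PAF = (0.14924 − 0.0294) / 0.14924 ≈ 0.8030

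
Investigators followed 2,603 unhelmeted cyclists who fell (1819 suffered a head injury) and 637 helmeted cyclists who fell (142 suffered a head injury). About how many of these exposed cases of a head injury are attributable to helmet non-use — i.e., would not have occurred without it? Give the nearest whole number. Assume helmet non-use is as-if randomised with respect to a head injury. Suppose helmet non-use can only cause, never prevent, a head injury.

about 1239 cases

p₁ = P(outcome | exposed) = 1819/2603 = 0.69881
p₀ = P(outcome | unexposed) = 142/637 = 0.22292
PN = (p₁ − p₀)/p₁ = (0.69881 − 0.22292) / 0.69881 ≈ 0.68100.
Attributable cases ≈ PN × (exposed cases) = 0.68100 × 1819 ≈ 1238.74.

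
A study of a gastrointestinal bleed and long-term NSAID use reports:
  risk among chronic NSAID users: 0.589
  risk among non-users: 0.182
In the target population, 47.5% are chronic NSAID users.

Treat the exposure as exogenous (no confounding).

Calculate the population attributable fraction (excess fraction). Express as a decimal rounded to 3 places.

Let p₁ = 0.589, p₀ = 0.182.
Overall risk P(Y=1) = π·p₁ + (1−π)·p₀ = 0.475×0.589 + 0.525×0.182 = 0.37533.
Under exogeneity, PAF = [P(Y=1) − p₀] / P(Y=1).
PAF = (0.37533 − 0.182) / 0.37533 ≈ 0.5151

PAF ≈ 0.515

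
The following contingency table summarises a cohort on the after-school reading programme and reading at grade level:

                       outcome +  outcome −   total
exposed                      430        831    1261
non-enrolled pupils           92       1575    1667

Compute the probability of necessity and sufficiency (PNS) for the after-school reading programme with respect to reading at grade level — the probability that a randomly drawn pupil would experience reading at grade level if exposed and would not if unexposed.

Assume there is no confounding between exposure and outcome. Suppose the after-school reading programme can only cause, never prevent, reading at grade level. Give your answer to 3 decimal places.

p₁ = P(outcome | exposed) = 430/1261 = 0.341
p₀ = P(outcome | unexposed) = 92/1667 = 0.055189
Under exogeneity and monotonicity, PNS = p₁ − p₀.
PNS = 0.341 − 0.055189 = 0.28581

PNS ≈ 0.286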